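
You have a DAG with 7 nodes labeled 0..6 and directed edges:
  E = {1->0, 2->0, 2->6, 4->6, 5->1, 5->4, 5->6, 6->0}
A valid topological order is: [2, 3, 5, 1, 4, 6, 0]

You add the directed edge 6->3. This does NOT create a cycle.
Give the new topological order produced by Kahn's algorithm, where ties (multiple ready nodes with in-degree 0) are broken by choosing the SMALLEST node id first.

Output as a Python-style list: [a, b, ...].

Old toposort: [2, 3, 5, 1, 4, 6, 0]
Added edge: 6->3
Position of 6 (5) > position of 3 (1). Must reorder: 6 must now come before 3.
Run Kahn's algorithm (break ties by smallest node id):
  initial in-degrees: [3, 1, 0, 1, 1, 0, 3]
  ready (indeg=0): [2, 5]
  pop 2: indeg[0]->2; indeg[6]->2 | ready=[5] | order so far=[2]
  pop 5: indeg[1]->0; indeg[4]->0; indeg[6]->1 | ready=[1, 4] | order so far=[2, 5]
  pop 1: indeg[0]->1 | ready=[4] | order so far=[2, 5, 1]
  pop 4: indeg[6]->0 | ready=[6] | order so far=[2, 5, 1, 4]
  pop 6: indeg[0]->0; indeg[3]->0 | ready=[0, 3] | order so far=[2, 5, 1, 4, 6]
  pop 0: no out-edges | ready=[3] | order so far=[2, 5, 1, 4, 6, 0]
  pop 3: no out-edges | ready=[] | order so far=[2, 5, 1, 4, 6, 0, 3]
  Result: [2, 5, 1, 4, 6, 0, 3]

Answer: [2, 5, 1, 4, 6, 0, 3]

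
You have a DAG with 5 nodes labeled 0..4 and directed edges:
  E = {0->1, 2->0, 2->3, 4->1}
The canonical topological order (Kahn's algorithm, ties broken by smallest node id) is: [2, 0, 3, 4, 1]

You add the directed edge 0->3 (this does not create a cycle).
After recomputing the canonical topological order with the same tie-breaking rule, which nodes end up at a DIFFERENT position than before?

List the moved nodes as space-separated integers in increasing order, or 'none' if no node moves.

Answer: none

Derivation:
Old toposort: [2, 0, 3, 4, 1]
Added edge 0->3
Recompute Kahn (smallest-id tiebreak):
  initial in-degrees: [1, 2, 0, 2, 0]
  ready (indeg=0): [2, 4]
  pop 2: indeg[0]->0; indeg[3]->1 | ready=[0, 4] | order so far=[2]
  pop 0: indeg[1]->1; indeg[3]->0 | ready=[3, 4] | order so far=[2, 0]
  pop 3: no out-edges | ready=[4] | order so far=[2, 0, 3]
  pop 4: indeg[1]->0 | ready=[1] | order so far=[2, 0, 3, 4]
  pop 1: no out-edges | ready=[] | order so far=[2, 0, 3, 4, 1]
New canonical toposort: [2, 0, 3, 4, 1]
Compare positions:
  Node 0: index 1 -> 1 (same)
  Node 1: index 4 -> 4 (same)
  Node 2: index 0 -> 0 (same)
  Node 3: index 2 -> 2 (same)
  Node 4: index 3 -> 3 (same)
Nodes that changed position: none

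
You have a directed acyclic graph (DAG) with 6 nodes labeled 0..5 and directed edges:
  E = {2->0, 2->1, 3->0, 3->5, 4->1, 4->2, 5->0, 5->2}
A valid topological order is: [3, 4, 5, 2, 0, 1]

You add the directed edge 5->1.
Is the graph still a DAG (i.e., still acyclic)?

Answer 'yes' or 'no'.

Answer: yes

Derivation:
Given toposort: [3, 4, 5, 2, 0, 1]
Position of 5: index 2; position of 1: index 5
New edge 5->1: forward
Forward edge: respects the existing order. Still a DAG, same toposort still valid.
Still a DAG? yes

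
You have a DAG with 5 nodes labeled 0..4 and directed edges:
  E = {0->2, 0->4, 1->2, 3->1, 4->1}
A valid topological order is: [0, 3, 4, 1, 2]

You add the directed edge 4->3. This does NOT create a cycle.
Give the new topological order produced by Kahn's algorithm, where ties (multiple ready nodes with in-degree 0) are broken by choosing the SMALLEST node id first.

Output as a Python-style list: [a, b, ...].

Answer: [0, 4, 3, 1, 2]

Derivation:
Old toposort: [0, 3, 4, 1, 2]
Added edge: 4->3
Position of 4 (2) > position of 3 (1). Must reorder: 4 must now come before 3.
Run Kahn's algorithm (break ties by smallest node id):
  initial in-degrees: [0, 2, 2, 1, 1]
  ready (indeg=0): [0]
  pop 0: indeg[2]->1; indeg[4]->0 | ready=[4] | order so far=[0]
  pop 4: indeg[1]->1; indeg[3]->0 | ready=[3] | order so far=[0, 4]
  pop 3: indeg[1]->0 | ready=[1] | order so far=[0, 4, 3]
  pop 1: indeg[2]->0 | ready=[2] | order so far=[0, 4, 3, 1]
  pop 2: no out-edges | ready=[] | order so far=[0, 4, 3, 1, 2]
  Result: [0, 4, 3, 1, 2]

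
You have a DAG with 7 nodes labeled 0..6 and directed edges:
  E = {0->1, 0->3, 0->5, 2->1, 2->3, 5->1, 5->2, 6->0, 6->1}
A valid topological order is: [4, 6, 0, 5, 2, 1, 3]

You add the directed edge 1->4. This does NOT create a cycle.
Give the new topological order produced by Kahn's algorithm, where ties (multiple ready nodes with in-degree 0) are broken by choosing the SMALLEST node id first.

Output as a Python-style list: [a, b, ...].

Answer: [6, 0, 5, 2, 1, 3, 4]

Derivation:
Old toposort: [4, 6, 0, 5, 2, 1, 3]
Added edge: 1->4
Position of 1 (5) > position of 4 (0). Must reorder: 1 must now come before 4.
Run Kahn's algorithm (break ties by smallest node id):
  initial in-degrees: [1, 4, 1, 2, 1, 1, 0]
  ready (indeg=0): [6]
  pop 6: indeg[0]->0; indeg[1]->3 | ready=[0] | order so far=[6]
  pop 0: indeg[1]->2; indeg[3]->1; indeg[5]->0 | ready=[5] | order so far=[6, 0]
  pop 5: indeg[1]->1; indeg[2]->0 | ready=[2] | order so far=[6, 0, 5]
  pop 2: indeg[1]->0; indeg[3]->0 | ready=[1, 3] | order so far=[6, 0, 5, 2]
  pop 1: indeg[4]->0 | ready=[3, 4] | order so far=[6, 0, 5, 2, 1]
  pop 3: no out-edges | ready=[4] | order so far=[6, 0, 5, 2, 1, 3]
  pop 4: no out-edges | ready=[] | order so far=[6, 0, 5, 2, 1, 3, 4]
  Result: [6, 0, 5, 2, 1, 3, 4]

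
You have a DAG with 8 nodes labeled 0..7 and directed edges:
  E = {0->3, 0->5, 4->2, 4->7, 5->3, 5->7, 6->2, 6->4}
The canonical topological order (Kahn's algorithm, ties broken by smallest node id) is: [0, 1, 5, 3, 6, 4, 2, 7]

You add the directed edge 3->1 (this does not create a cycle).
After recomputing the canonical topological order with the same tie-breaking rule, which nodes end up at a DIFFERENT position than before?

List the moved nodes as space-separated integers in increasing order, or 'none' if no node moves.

Answer: 1 3 5

Derivation:
Old toposort: [0, 1, 5, 3, 6, 4, 2, 7]
Added edge 3->1
Recompute Kahn (smallest-id tiebreak):
  initial in-degrees: [0, 1, 2, 2, 1, 1, 0, 2]
  ready (indeg=0): [0, 6]
  pop 0: indeg[3]->1; indeg[5]->0 | ready=[5, 6] | order so far=[0]
  pop 5: indeg[3]->0; indeg[7]->1 | ready=[3, 6] | order so far=[0, 5]
  pop 3: indeg[1]->0 | ready=[1, 6] | order so far=[0, 5, 3]
  pop 1: no out-edges | ready=[6] | order so far=[0, 5, 3, 1]
  pop 6: indeg[2]->1; indeg[4]->0 | ready=[4] | order so far=[0, 5, 3, 1, 6]
  pop 4: indeg[2]->0; indeg[7]->0 | ready=[2, 7] | order so far=[0, 5, 3, 1, 6, 4]
  pop 2: no out-edges | ready=[7] | order so far=[0, 5, 3, 1, 6, 4, 2]
  pop 7: no out-edges | ready=[] | order so far=[0, 5, 3, 1, 6, 4, 2, 7]
New canonical toposort: [0, 5, 3, 1, 6, 4, 2, 7]
Compare positions:
  Node 0: index 0 -> 0 (same)
  Node 1: index 1 -> 3 (moved)
  Node 2: index 6 -> 6 (same)
  Node 3: index 3 -> 2 (moved)
  Node 4: index 5 -> 5 (same)
  Node 5: index 2 -> 1 (moved)
  Node 6: index 4 -> 4 (same)
  Node 7: index 7 -> 7 (same)
Nodes that changed position: 1 3 5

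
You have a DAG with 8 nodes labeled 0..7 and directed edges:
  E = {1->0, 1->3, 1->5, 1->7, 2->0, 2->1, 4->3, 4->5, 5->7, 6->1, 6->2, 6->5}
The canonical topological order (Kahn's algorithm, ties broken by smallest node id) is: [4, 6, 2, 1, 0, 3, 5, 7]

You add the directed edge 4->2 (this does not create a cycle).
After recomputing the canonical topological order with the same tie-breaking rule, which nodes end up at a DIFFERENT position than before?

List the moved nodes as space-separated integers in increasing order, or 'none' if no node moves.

Answer: none

Derivation:
Old toposort: [4, 6, 2, 1, 0, 3, 5, 7]
Added edge 4->2
Recompute Kahn (smallest-id tiebreak):
  initial in-degrees: [2, 2, 2, 2, 0, 3, 0, 2]
  ready (indeg=0): [4, 6]
  pop 4: indeg[2]->1; indeg[3]->1; indeg[5]->2 | ready=[6] | order so far=[4]
  pop 6: indeg[1]->1; indeg[2]->0; indeg[5]->1 | ready=[2] | order so far=[4, 6]
  pop 2: indeg[0]->1; indeg[1]->0 | ready=[1] | order so far=[4, 6, 2]
  pop 1: indeg[0]->0; indeg[3]->0; indeg[5]->0; indeg[7]->1 | ready=[0, 3, 5] | order so far=[4, 6, 2, 1]
  pop 0: no out-edges | ready=[3, 5] | order so far=[4, 6, 2, 1, 0]
  pop 3: no out-edges | ready=[5] | order so far=[4, 6, 2, 1, 0, 3]
  pop 5: indeg[7]->0 | ready=[7] | order so far=[4, 6, 2, 1, 0, 3, 5]
  pop 7: no out-edges | ready=[] | order so far=[4, 6, 2, 1, 0, 3, 5, 7]
New canonical toposort: [4, 6, 2, 1, 0, 3, 5, 7]
Compare positions:
  Node 0: index 4 -> 4 (same)
  Node 1: index 3 -> 3 (same)
  Node 2: index 2 -> 2 (same)
  Node 3: index 5 -> 5 (same)
  Node 4: index 0 -> 0 (same)
  Node 5: index 6 -> 6 (same)
  Node 6: index 1 -> 1 (same)
  Node 7: index 7 -> 7 (same)
Nodes that changed position: none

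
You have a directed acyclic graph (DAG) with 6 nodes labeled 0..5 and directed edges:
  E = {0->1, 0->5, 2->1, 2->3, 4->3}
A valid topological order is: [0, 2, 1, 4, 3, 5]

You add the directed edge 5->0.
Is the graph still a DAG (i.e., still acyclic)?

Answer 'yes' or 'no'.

Given toposort: [0, 2, 1, 4, 3, 5]
Position of 5: index 5; position of 0: index 0
New edge 5->0: backward (u after v in old order)
Backward edge: old toposort is now invalid. Check if this creates a cycle.
Does 0 already reach 5? Reachable from 0: [0, 1, 5]. YES -> cycle!
Still a DAG? no

Answer: no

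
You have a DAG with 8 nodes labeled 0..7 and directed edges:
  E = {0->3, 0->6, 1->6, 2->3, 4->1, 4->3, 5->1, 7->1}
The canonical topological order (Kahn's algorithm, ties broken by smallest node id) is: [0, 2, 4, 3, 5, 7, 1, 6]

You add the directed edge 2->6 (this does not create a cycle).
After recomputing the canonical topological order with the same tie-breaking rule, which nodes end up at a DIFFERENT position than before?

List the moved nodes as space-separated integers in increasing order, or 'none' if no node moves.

Old toposort: [0, 2, 4, 3, 5, 7, 1, 6]
Added edge 2->6
Recompute Kahn (smallest-id tiebreak):
  initial in-degrees: [0, 3, 0, 3, 0, 0, 3, 0]
  ready (indeg=0): [0, 2, 4, 5, 7]
  pop 0: indeg[3]->2; indeg[6]->2 | ready=[2, 4, 5, 7] | order so far=[0]
  pop 2: indeg[3]->1; indeg[6]->1 | ready=[4, 5, 7] | order so far=[0, 2]
  pop 4: indeg[1]->2; indeg[3]->0 | ready=[3, 5, 7] | order so far=[0, 2, 4]
  pop 3: no out-edges | ready=[5, 7] | order so far=[0, 2, 4, 3]
  pop 5: indeg[1]->1 | ready=[7] | order so far=[0, 2, 4, 3, 5]
  pop 7: indeg[1]->0 | ready=[1] | order so far=[0, 2, 4, 3, 5, 7]
  pop 1: indeg[6]->0 | ready=[6] | order so far=[0, 2, 4, 3, 5, 7, 1]
  pop 6: no out-edges | ready=[] | order so far=[0, 2, 4, 3, 5, 7, 1, 6]
New canonical toposort: [0, 2, 4, 3, 5, 7, 1, 6]
Compare positions:
  Node 0: index 0 -> 0 (same)
  Node 1: index 6 -> 6 (same)
  Node 2: index 1 -> 1 (same)
  Node 3: index 3 -> 3 (same)
  Node 4: index 2 -> 2 (same)
  Node 5: index 4 -> 4 (same)
  Node 6: index 7 -> 7 (same)
  Node 7: index 5 -> 5 (same)
Nodes that changed position: none

Answer: none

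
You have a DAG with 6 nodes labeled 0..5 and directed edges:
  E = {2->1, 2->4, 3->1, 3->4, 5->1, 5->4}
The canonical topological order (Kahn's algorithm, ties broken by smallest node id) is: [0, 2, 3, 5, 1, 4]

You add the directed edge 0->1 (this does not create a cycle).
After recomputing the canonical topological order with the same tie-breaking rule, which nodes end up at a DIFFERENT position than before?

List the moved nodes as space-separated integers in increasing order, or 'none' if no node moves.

Answer: none

Derivation:
Old toposort: [0, 2, 3, 5, 1, 4]
Added edge 0->1
Recompute Kahn (smallest-id tiebreak):
  initial in-degrees: [0, 4, 0, 0, 3, 0]
  ready (indeg=0): [0, 2, 3, 5]
  pop 0: indeg[1]->3 | ready=[2, 3, 5] | order so far=[0]
  pop 2: indeg[1]->2; indeg[4]->2 | ready=[3, 5] | order so far=[0, 2]
  pop 3: indeg[1]->1; indeg[4]->1 | ready=[5] | order so far=[0, 2, 3]
  pop 5: indeg[1]->0; indeg[4]->0 | ready=[1, 4] | order so far=[0, 2, 3, 5]
  pop 1: no out-edges | ready=[4] | order so far=[0, 2, 3, 5, 1]
  pop 4: no out-edges | ready=[] | order so far=[0, 2, 3, 5, 1, 4]
New canonical toposort: [0, 2, 3, 5, 1, 4]
Compare positions:
  Node 0: index 0 -> 0 (same)
  Node 1: index 4 -> 4 (same)
  Node 2: index 1 -> 1 (same)
  Node 3: index 2 -> 2 (same)
  Node 4: index 5 -> 5 (same)
  Node 5: index 3 -> 3 (same)
Nodes that changed position: none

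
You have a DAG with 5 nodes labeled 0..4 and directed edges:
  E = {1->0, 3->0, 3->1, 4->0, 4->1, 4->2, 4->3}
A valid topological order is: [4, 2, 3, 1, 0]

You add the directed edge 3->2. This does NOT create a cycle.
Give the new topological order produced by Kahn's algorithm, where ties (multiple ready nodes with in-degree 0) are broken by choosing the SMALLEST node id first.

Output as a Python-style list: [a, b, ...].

Answer: [4, 3, 1, 0, 2]

Derivation:
Old toposort: [4, 2, 3, 1, 0]
Added edge: 3->2
Position of 3 (2) > position of 2 (1). Must reorder: 3 must now come before 2.
Run Kahn's algorithm (break ties by smallest node id):
  initial in-degrees: [3, 2, 2, 1, 0]
  ready (indeg=0): [4]
  pop 4: indeg[0]->2; indeg[1]->1; indeg[2]->1; indeg[3]->0 | ready=[3] | order so far=[4]
  pop 3: indeg[0]->1; indeg[1]->0; indeg[2]->0 | ready=[1, 2] | order so far=[4, 3]
  pop 1: indeg[0]->0 | ready=[0, 2] | order so far=[4, 3, 1]
  pop 0: no out-edges | ready=[2] | order so far=[4, 3, 1, 0]
  pop 2: no out-edges | ready=[] | order so far=[4, 3, 1, 0, 2]
  Result: [4, 3, 1, 0, 2]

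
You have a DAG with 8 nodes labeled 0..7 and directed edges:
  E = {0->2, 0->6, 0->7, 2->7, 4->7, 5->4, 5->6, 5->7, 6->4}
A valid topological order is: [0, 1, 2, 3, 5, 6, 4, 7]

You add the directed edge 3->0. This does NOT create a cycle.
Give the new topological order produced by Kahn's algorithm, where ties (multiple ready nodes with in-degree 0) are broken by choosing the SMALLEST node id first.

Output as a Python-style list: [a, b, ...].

Answer: [1, 3, 0, 2, 5, 6, 4, 7]

Derivation:
Old toposort: [0, 1, 2, 3, 5, 6, 4, 7]
Added edge: 3->0
Position of 3 (3) > position of 0 (0). Must reorder: 3 must now come before 0.
Run Kahn's algorithm (break ties by smallest node id):
  initial in-degrees: [1, 0, 1, 0, 2, 0, 2, 4]
  ready (indeg=0): [1, 3, 5]
  pop 1: no out-edges | ready=[3, 5] | order so far=[1]
  pop 3: indeg[0]->0 | ready=[0, 5] | order so far=[1, 3]
  pop 0: indeg[2]->0; indeg[6]->1; indeg[7]->3 | ready=[2, 5] | order so far=[1, 3, 0]
  pop 2: indeg[7]->2 | ready=[5] | order so far=[1, 3, 0, 2]
  pop 5: indeg[4]->1; indeg[6]->0; indeg[7]->1 | ready=[6] | order so far=[1, 3, 0, 2, 5]
  pop 6: indeg[4]->0 | ready=[4] | order so far=[1, 3, 0, 2, 5, 6]
  pop 4: indeg[7]->0 | ready=[7] | order so far=[1, 3, 0, 2, 5, 6, 4]
  pop 7: no out-edges | ready=[] | order so far=[1, 3, 0, 2, 5, 6, 4, 7]
  Result: [1, 3, 0, 2, 5, 6, 4, 7]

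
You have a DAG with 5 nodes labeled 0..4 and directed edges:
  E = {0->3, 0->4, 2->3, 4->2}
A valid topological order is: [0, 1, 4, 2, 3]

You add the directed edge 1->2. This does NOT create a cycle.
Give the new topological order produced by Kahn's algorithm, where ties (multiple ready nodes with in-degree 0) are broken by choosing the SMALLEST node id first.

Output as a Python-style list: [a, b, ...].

Old toposort: [0, 1, 4, 2, 3]
Added edge: 1->2
Position of 1 (1) < position of 2 (3). Old order still valid.
Run Kahn's algorithm (break ties by smallest node id):
  initial in-degrees: [0, 0, 2, 2, 1]
  ready (indeg=0): [0, 1]
  pop 0: indeg[3]->1; indeg[4]->0 | ready=[1, 4] | order so far=[0]
  pop 1: indeg[2]->1 | ready=[4] | order so far=[0, 1]
  pop 4: indeg[2]->0 | ready=[2] | order so far=[0, 1, 4]
  pop 2: indeg[3]->0 | ready=[3] | order so far=[0, 1, 4, 2]
  pop 3: no out-edges | ready=[] | order so far=[0, 1, 4, 2, 3]
  Result: [0, 1, 4, 2, 3]

Answer: [0, 1, 4, 2, 3]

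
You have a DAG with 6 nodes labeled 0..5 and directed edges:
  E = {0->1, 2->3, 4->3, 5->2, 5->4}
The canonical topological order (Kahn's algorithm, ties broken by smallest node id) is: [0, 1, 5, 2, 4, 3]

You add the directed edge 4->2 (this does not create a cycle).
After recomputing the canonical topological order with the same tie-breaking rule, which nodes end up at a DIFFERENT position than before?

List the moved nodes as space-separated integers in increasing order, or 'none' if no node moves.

Answer: 2 4

Derivation:
Old toposort: [0, 1, 5, 2, 4, 3]
Added edge 4->2
Recompute Kahn (smallest-id tiebreak):
  initial in-degrees: [0, 1, 2, 2, 1, 0]
  ready (indeg=0): [0, 5]
  pop 0: indeg[1]->0 | ready=[1, 5] | order so far=[0]
  pop 1: no out-edges | ready=[5] | order so far=[0, 1]
  pop 5: indeg[2]->1; indeg[4]->0 | ready=[4] | order so far=[0, 1, 5]
  pop 4: indeg[2]->0; indeg[3]->1 | ready=[2] | order so far=[0, 1, 5, 4]
  pop 2: indeg[3]->0 | ready=[3] | order so far=[0, 1, 5, 4, 2]
  pop 3: no out-edges | ready=[] | order so far=[0, 1, 5, 4, 2, 3]
New canonical toposort: [0, 1, 5, 4, 2, 3]
Compare positions:
  Node 0: index 0 -> 0 (same)
  Node 1: index 1 -> 1 (same)
  Node 2: index 3 -> 4 (moved)
  Node 3: index 5 -> 5 (same)
  Node 4: index 4 -> 3 (moved)
  Node 5: index 2 -> 2 (same)
Nodes that changed position: 2 4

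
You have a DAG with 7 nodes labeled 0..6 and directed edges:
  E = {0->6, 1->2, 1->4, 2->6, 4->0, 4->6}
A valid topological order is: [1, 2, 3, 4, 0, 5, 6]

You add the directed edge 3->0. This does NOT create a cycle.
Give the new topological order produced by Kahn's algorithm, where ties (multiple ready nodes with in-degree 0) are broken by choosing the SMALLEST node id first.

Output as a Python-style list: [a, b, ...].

Old toposort: [1, 2, 3, 4, 0, 5, 6]
Added edge: 3->0
Position of 3 (2) < position of 0 (4). Old order still valid.
Run Kahn's algorithm (break ties by smallest node id):
  initial in-degrees: [2, 0, 1, 0, 1, 0, 3]
  ready (indeg=0): [1, 3, 5]
  pop 1: indeg[2]->0; indeg[4]->0 | ready=[2, 3, 4, 5] | order so far=[1]
  pop 2: indeg[6]->2 | ready=[3, 4, 5] | order so far=[1, 2]
  pop 3: indeg[0]->1 | ready=[4, 5] | order so far=[1, 2, 3]
  pop 4: indeg[0]->0; indeg[6]->1 | ready=[0, 5] | order so far=[1, 2, 3, 4]
  pop 0: indeg[6]->0 | ready=[5, 6] | order so far=[1, 2, 3, 4, 0]
  pop 5: no out-edges | ready=[6] | order so far=[1, 2, 3, 4, 0, 5]
  pop 6: no out-edges | ready=[] | order so far=[1, 2, 3, 4, 0, 5, 6]
  Result: [1, 2, 3, 4, 0, 5, 6]

Answer: [1, 2, 3, 4, 0, 5, 6]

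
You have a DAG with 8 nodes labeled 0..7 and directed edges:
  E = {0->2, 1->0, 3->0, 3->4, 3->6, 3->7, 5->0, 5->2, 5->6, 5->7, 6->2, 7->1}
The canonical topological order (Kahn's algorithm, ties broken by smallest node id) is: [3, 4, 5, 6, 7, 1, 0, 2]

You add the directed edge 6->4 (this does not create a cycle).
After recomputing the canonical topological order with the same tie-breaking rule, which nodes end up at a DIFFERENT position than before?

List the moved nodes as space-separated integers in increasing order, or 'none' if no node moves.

Answer: 4 5 6

Derivation:
Old toposort: [3, 4, 5, 6, 7, 1, 0, 2]
Added edge 6->4
Recompute Kahn (smallest-id tiebreak):
  initial in-degrees: [3, 1, 3, 0, 2, 0, 2, 2]
  ready (indeg=0): [3, 5]
  pop 3: indeg[0]->2; indeg[4]->1; indeg[6]->1; indeg[7]->1 | ready=[5] | order so far=[3]
  pop 5: indeg[0]->1; indeg[2]->2; indeg[6]->0; indeg[7]->0 | ready=[6, 7] | order so far=[3, 5]
  pop 6: indeg[2]->1; indeg[4]->0 | ready=[4, 7] | order so far=[3, 5, 6]
  pop 4: no out-edges | ready=[7] | order so far=[3, 5, 6, 4]
  pop 7: indeg[1]->0 | ready=[1] | order so far=[3, 5, 6, 4, 7]
  pop 1: indeg[0]->0 | ready=[0] | order so far=[3, 5, 6, 4, 7, 1]
  pop 0: indeg[2]->0 | ready=[2] | order so far=[3, 5, 6, 4, 7, 1, 0]
  pop 2: no out-edges | ready=[] | order so far=[3, 5, 6, 4, 7, 1, 0, 2]
New canonical toposort: [3, 5, 6, 4, 7, 1, 0, 2]
Compare positions:
  Node 0: index 6 -> 6 (same)
  Node 1: index 5 -> 5 (same)
  Node 2: index 7 -> 7 (same)
  Node 3: index 0 -> 0 (same)
  Node 4: index 1 -> 3 (moved)
  Node 5: index 2 -> 1 (moved)
  Node 6: index 3 -> 2 (moved)
  Node 7: index 4 -> 4 (same)
Nodes that changed position: 4 5 6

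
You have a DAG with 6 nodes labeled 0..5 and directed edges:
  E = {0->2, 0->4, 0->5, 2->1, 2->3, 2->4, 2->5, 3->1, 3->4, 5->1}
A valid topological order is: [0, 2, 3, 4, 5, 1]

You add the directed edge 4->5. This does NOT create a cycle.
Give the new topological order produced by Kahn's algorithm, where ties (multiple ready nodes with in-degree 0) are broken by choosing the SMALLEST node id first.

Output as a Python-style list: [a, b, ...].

Old toposort: [0, 2, 3, 4, 5, 1]
Added edge: 4->5
Position of 4 (3) < position of 5 (4). Old order still valid.
Run Kahn's algorithm (break ties by smallest node id):
  initial in-degrees: [0, 3, 1, 1, 3, 3]
  ready (indeg=0): [0]
  pop 0: indeg[2]->0; indeg[4]->2; indeg[5]->2 | ready=[2] | order so far=[0]
  pop 2: indeg[1]->2; indeg[3]->0; indeg[4]->1; indeg[5]->1 | ready=[3] | order so far=[0, 2]
  pop 3: indeg[1]->1; indeg[4]->0 | ready=[4] | order so far=[0, 2, 3]
  pop 4: indeg[5]->0 | ready=[5] | order so far=[0, 2, 3, 4]
  pop 5: indeg[1]->0 | ready=[1] | order so far=[0, 2, 3, 4, 5]
  pop 1: no out-edges | ready=[] | order so far=[0, 2, 3, 4, 5, 1]
  Result: [0, 2, 3, 4, 5, 1]

Answer: [0, 2, 3, 4, 5, 1]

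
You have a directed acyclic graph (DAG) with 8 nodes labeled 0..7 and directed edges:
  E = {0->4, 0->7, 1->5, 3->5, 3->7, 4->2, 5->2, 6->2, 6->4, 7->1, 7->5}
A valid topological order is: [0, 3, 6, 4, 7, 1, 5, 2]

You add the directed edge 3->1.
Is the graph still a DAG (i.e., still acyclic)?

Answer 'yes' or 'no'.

Answer: yes

Derivation:
Given toposort: [0, 3, 6, 4, 7, 1, 5, 2]
Position of 3: index 1; position of 1: index 5
New edge 3->1: forward
Forward edge: respects the existing order. Still a DAG, same toposort still valid.
Still a DAG? yes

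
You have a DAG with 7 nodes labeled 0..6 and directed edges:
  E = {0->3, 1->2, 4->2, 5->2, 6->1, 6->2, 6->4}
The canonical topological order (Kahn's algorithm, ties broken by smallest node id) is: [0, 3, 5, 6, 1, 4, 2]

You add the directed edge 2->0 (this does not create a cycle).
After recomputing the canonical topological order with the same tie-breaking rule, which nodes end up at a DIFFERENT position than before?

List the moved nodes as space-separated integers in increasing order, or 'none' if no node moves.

Old toposort: [0, 3, 5, 6, 1, 4, 2]
Added edge 2->0
Recompute Kahn (smallest-id tiebreak):
  initial in-degrees: [1, 1, 4, 1, 1, 0, 0]
  ready (indeg=0): [5, 6]
  pop 5: indeg[2]->3 | ready=[6] | order so far=[5]
  pop 6: indeg[1]->0; indeg[2]->2; indeg[4]->0 | ready=[1, 4] | order so far=[5, 6]
  pop 1: indeg[2]->1 | ready=[4] | order so far=[5, 6, 1]
  pop 4: indeg[2]->0 | ready=[2] | order so far=[5, 6, 1, 4]
  pop 2: indeg[0]->0 | ready=[0] | order so far=[5, 6, 1, 4, 2]
  pop 0: indeg[3]->0 | ready=[3] | order so far=[5, 6, 1, 4, 2, 0]
  pop 3: no out-edges | ready=[] | order so far=[5, 6, 1, 4, 2, 0, 3]
New canonical toposort: [5, 6, 1, 4, 2, 0, 3]
Compare positions:
  Node 0: index 0 -> 5 (moved)
  Node 1: index 4 -> 2 (moved)
  Node 2: index 6 -> 4 (moved)
  Node 3: index 1 -> 6 (moved)
  Node 4: index 5 -> 3 (moved)
  Node 5: index 2 -> 0 (moved)
  Node 6: index 3 -> 1 (moved)
Nodes that changed position: 0 1 2 3 4 5 6

Answer: 0 1 2 3 4 5 6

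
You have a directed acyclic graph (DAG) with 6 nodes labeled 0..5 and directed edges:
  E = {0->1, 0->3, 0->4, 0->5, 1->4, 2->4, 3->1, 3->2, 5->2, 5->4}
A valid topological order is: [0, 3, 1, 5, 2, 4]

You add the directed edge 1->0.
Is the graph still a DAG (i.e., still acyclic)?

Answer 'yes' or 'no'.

Answer: no

Derivation:
Given toposort: [0, 3, 1, 5, 2, 4]
Position of 1: index 2; position of 0: index 0
New edge 1->0: backward (u after v in old order)
Backward edge: old toposort is now invalid. Check if this creates a cycle.
Does 0 already reach 1? Reachable from 0: [0, 1, 2, 3, 4, 5]. YES -> cycle!
Still a DAG? no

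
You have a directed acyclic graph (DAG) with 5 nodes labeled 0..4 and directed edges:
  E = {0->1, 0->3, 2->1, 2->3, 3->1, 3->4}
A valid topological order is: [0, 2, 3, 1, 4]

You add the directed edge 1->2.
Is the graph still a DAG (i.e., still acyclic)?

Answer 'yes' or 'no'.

Given toposort: [0, 2, 3, 1, 4]
Position of 1: index 3; position of 2: index 1
New edge 1->2: backward (u after v in old order)
Backward edge: old toposort is now invalid. Check if this creates a cycle.
Does 2 already reach 1? Reachable from 2: [1, 2, 3, 4]. YES -> cycle!
Still a DAG? no

Answer: no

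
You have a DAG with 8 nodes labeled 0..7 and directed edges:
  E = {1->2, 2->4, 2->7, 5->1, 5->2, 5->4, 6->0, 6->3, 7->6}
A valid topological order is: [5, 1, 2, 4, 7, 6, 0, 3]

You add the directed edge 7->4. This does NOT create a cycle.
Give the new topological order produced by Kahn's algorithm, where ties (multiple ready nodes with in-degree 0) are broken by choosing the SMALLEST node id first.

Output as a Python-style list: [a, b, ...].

Old toposort: [5, 1, 2, 4, 7, 6, 0, 3]
Added edge: 7->4
Position of 7 (4) > position of 4 (3). Must reorder: 7 must now come before 4.
Run Kahn's algorithm (break ties by smallest node id):
  initial in-degrees: [1, 1, 2, 1, 3, 0, 1, 1]
  ready (indeg=0): [5]
  pop 5: indeg[1]->0; indeg[2]->1; indeg[4]->2 | ready=[1] | order so far=[5]
  pop 1: indeg[2]->0 | ready=[2] | order so far=[5, 1]
  pop 2: indeg[4]->1; indeg[7]->0 | ready=[7] | order so far=[5, 1, 2]
  pop 7: indeg[4]->0; indeg[6]->0 | ready=[4, 6] | order so far=[5, 1, 2, 7]
  pop 4: no out-edges | ready=[6] | order so far=[5, 1, 2, 7, 4]
  pop 6: indeg[0]->0; indeg[3]->0 | ready=[0, 3] | order so far=[5, 1, 2, 7, 4, 6]
  pop 0: no out-edges | ready=[3] | order so far=[5, 1, 2, 7, 4, 6, 0]
  pop 3: no out-edges | ready=[] | order so far=[5, 1, 2, 7, 4, 6, 0, 3]
  Result: [5, 1, 2, 7, 4, 6, 0, 3]

Answer: [5, 1, 2, 7, 4, 6, 0, 3]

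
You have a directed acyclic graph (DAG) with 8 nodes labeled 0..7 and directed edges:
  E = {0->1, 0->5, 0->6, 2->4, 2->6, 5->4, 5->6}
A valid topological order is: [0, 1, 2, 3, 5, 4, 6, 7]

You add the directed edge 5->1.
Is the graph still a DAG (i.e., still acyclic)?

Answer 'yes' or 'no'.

Answer: yes

Derivation:
Given toposort: [0, 1, 2, 3, 5, 4, 6, 7]
Position of 5: index 4; position of 1: index 1
New edge 5->1: backward (u after v in old order)
Backward edge: old toposort is now invalid. Check if this creates a cycle.
Does 1 already reach 5? Reachable from 1: [1]. NO -> still a DAG (reorder needed).
Still a DAG? yes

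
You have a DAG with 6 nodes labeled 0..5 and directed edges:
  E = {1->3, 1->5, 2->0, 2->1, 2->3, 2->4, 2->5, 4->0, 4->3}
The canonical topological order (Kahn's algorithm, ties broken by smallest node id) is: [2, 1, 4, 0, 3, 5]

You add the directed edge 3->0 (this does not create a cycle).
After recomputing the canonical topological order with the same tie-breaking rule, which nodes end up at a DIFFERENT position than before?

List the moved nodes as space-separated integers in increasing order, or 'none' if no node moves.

Old toposort: [2, 1, 4, 0, 3, 5]
Added edge 3->0
Recompute Kahn (smallest-id tiebreak):
  initial in-degrees: [3, 1, 0, 3, 1, 2]
  ready (indeg=0): [2]
  pop 2: indeg[0]->2; indeg[1]->0; indeg[3]->2; indeg[4]->0; indeg[5]->1 | ready=[1, 4] | order so far=[2]
  pop 1: indeg[3]->1; indeg[5]->0 | ready=[4, 5] | order so far=[2, 1]
  pop 4: indeg[0]->1; indeg[3]->0 | ready=[3, 5] | order so far=[2, 1, 4]
  pop 3: indeg[0]->0 | ready=[0, 5] | order so far=[2, 1, 4, 3]
  pop 0: no out-edges | ready=[5] | order so far=[2, 1, 4, 3, 0]
  pop 5: no out-edges | ready=[] | order so far=[2, 1, 4, 3, 0, 5]
New canonical toposort: [2, 1, 4, 3, 0, 5]
Compare positions:
  Node 0: index 3 -> 4 (moved)
  Node 1: index 1 -> 1 (same)
  Node 2: index 0 -> 0 (same)
  Node 3: index 4 -> 3 (moved)
  Node 4: index 2 -> 2 (same)
  Node 5: index 5 -> 5 (same)
Nodes that changed position: 0 3

Answer: 0 3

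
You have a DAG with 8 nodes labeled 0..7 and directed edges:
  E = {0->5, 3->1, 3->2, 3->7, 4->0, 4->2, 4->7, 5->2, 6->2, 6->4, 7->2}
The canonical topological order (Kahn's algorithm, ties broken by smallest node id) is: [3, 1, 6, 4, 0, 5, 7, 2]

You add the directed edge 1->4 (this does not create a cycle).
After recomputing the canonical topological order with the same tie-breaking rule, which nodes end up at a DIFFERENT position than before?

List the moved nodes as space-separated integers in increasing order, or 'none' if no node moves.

Answer: none

Derivation:
Old toposort: [3, 1, 6, 4, 0, 5, 7, 2]
Added edge 1->4
Recompute Kahn (smallest-id tiebreak):
  initial in-degrees: [1, 1, 5, 0, 2, 1, 0, 2]
  ready (indeg=0): [3, 6]
  pop 3: indeg[1]->0; indeg[2]->4; indeg[7]->1 | ready=[1, 6] | order so far=[3]
  pop 1: indeg[4]->1 | ready=[6] | order so far=[3, 1]
  pop 6: indeg[2]->3; indeg[4]->0 | ready=[4] | order so far=[3, 1, 6]
  pop 4: indeg[0]->0; indeg[2]->2; indeg[7]->0 | ready=[0, 7] | order so far=[3, 1, 6, 4]
  pop 0: indeg[5]->0 | ready=[5, 7] | order so far=[3, 1, 6, 4, 0]
  pop 5: indeg[2]->1 | ready=[7] | order so far=[3, 1, 6, 4, 0, 5]
  pop 7: indeg[2]->0 | ready=[2] | order so far=[3, 1, 6, 4, 0, 5, 7]
  pop 2: no out-edges | ready=[] | order so far=[3, 1, 6, 4, 0, 5, 7, 2]
New canonical toposort: [3, 1, 6, 4, 0, 5, 7, 2]
Compare positions:
  Node 0: index 4 -> 4 (same)
  Node 1: index 1 -> 1 (same)
  Node 2: index 7 -> 7 (same)
  Node 3: index 0 -> 0 (same)
  Node 4: index 3 -> 3 (same)
  Node 5: index 5 -> 5 (same)
  Node 6: index 2 -> 2 (same)
  Node 7: index 6 -> 6 (same)
Nodes that changed position: none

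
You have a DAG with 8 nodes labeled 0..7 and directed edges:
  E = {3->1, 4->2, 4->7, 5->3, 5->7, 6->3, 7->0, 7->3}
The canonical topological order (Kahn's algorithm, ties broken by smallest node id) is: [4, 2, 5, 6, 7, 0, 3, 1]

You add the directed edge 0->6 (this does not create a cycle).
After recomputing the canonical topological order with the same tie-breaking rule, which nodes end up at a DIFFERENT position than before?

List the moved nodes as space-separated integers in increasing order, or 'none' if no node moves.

Answer: 0 6 7

Derivation:
Old toposort: [4, 2, 5, 6, 7, 0, 3, 1]
Added edge 0->6
Recompute Kahn (smallest-id tiebreak):
  initial in-degrees: [1, 1, 1, 3, 0, 0, 1, 2]
  ready (indeg=0): [4, 5]
  pop 4: indeg[2]->0; indeg[7]->1 | ready=[2, 5] | order so far=[4]
  pop 2: no out-edges | ready=[5] | order so far=[4, 2]
  pop 5: indeg[3]->2; indeg[7]->0 | ready=[7] | order so far=[4, 2, 5]
  pop 7: indeg[0]->0; indeg[3]->1 | ready=[0] | order so far=[4, 2, 5, 7]
  pop 0: indeg[6]->0 | ready=[6] | order so far=[4, 2, 5, 7, 0]
  pop 6: indeg[3]->0 | ready=[3] | order so far=[4, 2, 5, 7, 0, 6]
  pop 3: indeg[1]->0 | ready=[1] | order so far=[4, 2, 5, 7, 0, 6, 3]
  pop 1: no out-edges | ready=[] | order so far=[4, 2, 5, 7, 0, 6, 3, 1]
New canonical toposort: [4, 2, 5, 7, 0, 6, 3, 1]
Compare positions:
  Node 0: index 5 -> 4 (moved)
  Node 1: index 7 -> 7 (same)
  Node 2: index 1 -> 1 (same)
  Node 3: index 6 -> 6 (same)
  Node 4: index 0 -> 0 (same)
  Node 5: index 2 -> 2 (same)
  Node 6: index 3 -> 5 (moved)
  Node 7: index 4 -> 3 (moved)
Nodes that changed position: 0 6 7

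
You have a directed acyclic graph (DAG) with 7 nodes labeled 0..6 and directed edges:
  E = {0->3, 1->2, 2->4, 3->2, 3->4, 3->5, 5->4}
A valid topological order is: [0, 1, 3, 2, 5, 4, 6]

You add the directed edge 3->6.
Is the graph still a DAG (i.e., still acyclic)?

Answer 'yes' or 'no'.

Answer: yes

Derivation:
Given toposort: [0, 1, 3, 2, 5, 4, 6]
Position of 3: index 2; position of 6: index 6
New edge 3->6: forward
Forward edge: respects the existing order. Still a DAG, same toposort still valid.
Still a DAG? yes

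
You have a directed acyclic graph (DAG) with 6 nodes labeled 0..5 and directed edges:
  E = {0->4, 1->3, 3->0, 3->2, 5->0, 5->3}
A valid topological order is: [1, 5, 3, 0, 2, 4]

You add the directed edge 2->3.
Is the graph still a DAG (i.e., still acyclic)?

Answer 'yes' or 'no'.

Given toposort: [1, 5, 3, 0, 2, 4]
Position of 2: index 4; position of 3: index 2
New edge 2->3: backward (u after v in old order)
Backward edge: old toposort is now invalid. Check if this creates a cycle.
Does 3 already reach 2? Reachable from 3: [0, 2, 3, 4]. YES -> cycle!
Still a DAG? no

Answer: no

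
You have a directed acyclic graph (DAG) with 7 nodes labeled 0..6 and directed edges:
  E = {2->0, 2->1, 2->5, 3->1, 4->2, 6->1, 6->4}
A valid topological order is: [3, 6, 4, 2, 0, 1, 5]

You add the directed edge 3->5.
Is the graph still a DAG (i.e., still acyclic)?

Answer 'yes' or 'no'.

Given toposort: [3, 6, 4, 2, 0, 1, 5]
Position of 3: index 0; position of 5: index 6
New edge 3->5: forward
Forward edge: respects the existing order. Still a DAG, same toposort still valid.
Still a DAG? yes

Answer: yes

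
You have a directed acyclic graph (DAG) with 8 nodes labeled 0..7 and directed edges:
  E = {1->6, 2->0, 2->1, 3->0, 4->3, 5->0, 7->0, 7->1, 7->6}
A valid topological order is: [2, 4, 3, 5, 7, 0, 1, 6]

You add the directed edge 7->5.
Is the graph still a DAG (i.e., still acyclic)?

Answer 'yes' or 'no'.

Given toposort: [2, 4, 3, 5, 7, 0, 1, 6]
Position of 7: index 4; position of 5: index 3
New edge 7->5: backward (u after v in old order)
Backward edge: old toposort is now invalid. Check if this creates a cycle.
Does 5 already reach 7? Reachable from 5: [0, 5]. NO -> still a DAG (reorder needed).
Still a DAG? yes

Answer: yes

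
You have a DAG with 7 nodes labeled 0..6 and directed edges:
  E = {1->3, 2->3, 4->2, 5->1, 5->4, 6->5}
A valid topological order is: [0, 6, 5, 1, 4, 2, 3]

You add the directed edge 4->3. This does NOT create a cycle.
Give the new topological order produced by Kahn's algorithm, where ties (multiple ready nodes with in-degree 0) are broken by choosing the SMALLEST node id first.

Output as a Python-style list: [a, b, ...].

Answer: [0, 6, 5, 1, 4, 2, 3]

Derivation:
Old toposort: [0, 6, 5, 1, 4, 2, 3]
Added edge: 4->3
Position of 4 (4) < position of 3 (6). Old order still valid.
Run Kahn's algorithm (break ties by smallest node id):
  initial in-degrees: [0, 1, 1, 3, 1, 1, 0]
  ready (indeg=0): [0, 6]
  pop 0: no out-edges | ready=[6] | order so far=[0]
  pop 6: indeg[5]->0 | ready=[5] | order so far=[0, 6]
  pop 5: indeg[1]->0; indeg[4]->0 | ready=[1, 4] | order so far=[0, 6, 5]
  pop 1: indeg[3]->2 | ready=[4] | order so far=[0, 6, 5, 1]
  pop 4: indeg[2]->0; indeg[3]->1 | ready=[2] | order so far=[0, 6, 5, 1, 4]
  pop 2: indeg[3]->0 | ready=[3] | order so far=[0, 6, 5, 1, 4, 2]
  pop 3: no out-edges | ready=[] | order so far=[0, 6, 5, 1, 4, 2, 3]
  Result: [0, 6, 5, 1, 4, 2, 3]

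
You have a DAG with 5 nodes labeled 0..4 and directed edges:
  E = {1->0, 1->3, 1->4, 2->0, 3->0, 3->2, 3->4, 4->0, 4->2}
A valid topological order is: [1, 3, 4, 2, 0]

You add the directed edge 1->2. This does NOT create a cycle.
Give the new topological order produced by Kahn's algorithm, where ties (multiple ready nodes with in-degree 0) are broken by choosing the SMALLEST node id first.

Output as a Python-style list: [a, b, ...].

Old toposort: [1, 3, 4, 2, 0]
Added edge: 1->2
Position of 1 (0) < position of 2 (3). Old order still valid.
Run Kahn's algorithm (break ties by smallest node id):
  initial in-degrees: [4, 0, 3, 1, 2]
  ready (indeg=0): [1]
  pop 1: indeg[0]->3; indeg[2]->2; indeg[3]->0; indeg[4]->1 | ready=[3] | order so far=[1]
  pop 3: indeg[0]->2; indeg[2]->1; indeg[4]->0 | ready=[4] | order so far=[1, 3]
  pop 4: indeg[0]->1; indeg[2]->0 | ready=[2] | order so far=[1, 3, 4]
  pop 2: indeg[0]->0 | ready=[0] | order so far=[1, 3, 4, 2]
  pop 0: no out-edges | ready=[] | order so far=[1, 3, 4, 2, 0]
  Result: [1, 3, 4, 2, 0]

Answer: [1, 3, 4, 2, 0]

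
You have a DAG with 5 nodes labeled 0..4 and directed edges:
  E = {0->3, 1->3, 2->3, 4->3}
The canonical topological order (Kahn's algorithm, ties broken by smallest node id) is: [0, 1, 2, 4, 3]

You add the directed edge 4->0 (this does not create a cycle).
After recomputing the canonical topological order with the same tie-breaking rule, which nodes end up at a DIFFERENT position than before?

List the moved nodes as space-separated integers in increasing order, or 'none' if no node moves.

Answer: 0 1 2 4

Derivation:
Old toposort: [0, 1, 2, 4, 3]
Added edge 4->0
Recompute Kahn (smallest-id tiebreak):
  initial in-degrees: [1, 0, 0, 4, 0]
  ready (indeg=0): [1, 2, 4]
  pop 1: indeg[3]->3 | ready=[2, 4] | order so far=[1]
  pop 2: indeg[3]->2 | ready=[4] | order so far=[1, 2]
  pop 4: indeg[0]->0; indeg[3]->1 | ready=[0] | order so far=[1, 2, 4]
  pop 0: indeg[3]->0 | ready=[3] | order so far=[1, 2, 4, 0]
  pop 3: no out-edges | ready=[] | order so far=[1, 2, 4, 0, 3]
New canonical toposort: [1, 2, 4, 0, 3]
Compare positions:
  Node 0: index 0 -> 3 (moved)
  Node 1: index 1 -> 0 (moved)
  Node 2: index 2 -> 1 (moved)
  Node 3: index 4 -> 4 (same)
  Node 4: index 3 -> 2 (moved)
Nodes that changed position: 0 1 2 4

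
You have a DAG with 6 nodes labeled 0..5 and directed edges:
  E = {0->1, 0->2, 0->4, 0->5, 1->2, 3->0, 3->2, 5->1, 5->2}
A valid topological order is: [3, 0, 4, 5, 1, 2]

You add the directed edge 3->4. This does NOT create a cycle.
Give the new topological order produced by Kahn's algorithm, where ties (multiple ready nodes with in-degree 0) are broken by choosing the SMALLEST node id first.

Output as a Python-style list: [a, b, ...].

Answer: [3, 0, 4, 5, 1, 2]

Derivation:
Old toposort: [3, 0, 4, 5, 1, 2]
Added edge: 3->4
Position of 3 (0) < position of 4 (2). Old order still valid.
Run Kahn's algorithm (break ties by smallest node id):
  initial in-degrees: [1, 2, 4, 0, 2, 1]
  ready (indeg=0): [3]
  pop 3: indeg[0]->0; indeg[2]->3; indeg[4]->1 | ready=[0] | order so far=[3]
  pop 0: indeg[1]->1; indeg[2]->2; indeg[4]->0; indeg[5]->0 | ready=[4, 5] | order so far=[3, 0]
  pop 4: no out-edges | ready=[5] | order so far=[3, 0, 4]
  pop 5: indeg[1]->0; indeg[2]->1 | ready=[1] | order so far=[3, 0, 4, 5]
  pop 1: indeg[2]->0 | ready=[2] | order so far=[3, 0, 4, 5, 1]
  pop 2: no out-edges | ready=[] | order so far=[3, 0, 4, 5, 1, 2]
  Result: [3, 0, 4, 5, 1, 2]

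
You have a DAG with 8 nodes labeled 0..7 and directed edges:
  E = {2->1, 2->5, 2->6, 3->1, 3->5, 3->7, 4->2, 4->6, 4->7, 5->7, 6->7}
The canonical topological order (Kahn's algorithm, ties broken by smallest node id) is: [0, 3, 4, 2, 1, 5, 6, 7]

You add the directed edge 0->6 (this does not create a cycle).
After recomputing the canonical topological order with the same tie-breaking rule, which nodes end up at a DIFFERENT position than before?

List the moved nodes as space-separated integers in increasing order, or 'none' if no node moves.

Answer: none

Derivation:
Old toposort: [0, 3, 4, 2, 1, 5, 6, 7]
Added edge 0->6
Recompute Kahn (smallest-id tiebreak):
  initial in-degrees: [0, 2, 1, 0, 0, 2, 3, 4]
  ready (indeg=0): [0, 3, 4]
  pop 0: indeg[6]->2 | ready=[3, 4] | order so far=[0]
  pop 3: indeg[1]->1; indeg[5]->1; indeg[7]->3 | ready=[4] | order so far=[0, 3]
  pop 4: indeg[2]->0; indeg[6]->1; indeg[7]->2 | ready=[2] | order so far=[0, 3, 4]
  pop 2: indeg[1]->0; indeg[5]->0; indeg[6]->0 | ready=[1, 5, 6] | order so far=[0, 3, 4, 2]
  pop 1: no out-edges | ready=[5, 6] | order so far=[0, 3, 4, 2, 1]
  pop 5: indeg[7]->1 | ready=[6] | order so far=[0, 3, 4, 2, 1, 5]
  pop 6: indeg[7]->0 | ready=[7] | order so far=[0, 3, 4, 2, 1, 5, 6]
  pop 7: no out-edges | ready=[] | order so far=[0, 3, 4, 2, 1, 5, 6, 7]
New canonical toposort: [0, 3, 4, 2, 1, 5, 6, 7]
Compare positions:
  Node 0: index 0 -> 0 (same)
  Node 1: index 4 -> 4 (same)
  Node 2: index 3 -> 3 (same)
  Node 3: index 1 -> 1 (same)
  Node 4: index 2 -> 2 (same)
  Node 5: index 5 -> 5 (same)
  Node 6: index 6 -> 6 (same)
  Node 7: index 7 -> 7 (same)
Nodes that changed position: none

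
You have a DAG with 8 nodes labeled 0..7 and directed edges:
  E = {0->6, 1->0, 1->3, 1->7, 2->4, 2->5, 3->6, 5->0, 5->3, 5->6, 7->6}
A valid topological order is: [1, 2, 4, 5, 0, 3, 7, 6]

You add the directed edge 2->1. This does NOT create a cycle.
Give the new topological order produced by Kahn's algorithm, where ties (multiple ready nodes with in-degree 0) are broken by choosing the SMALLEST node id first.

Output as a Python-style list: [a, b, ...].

Answer: [2, 1, 4, 5, 0, 3, 7, 6]

Derivation:
Old toposort: [1, 2, 4, 5, 0, 3, 7, 6]
Added edge: 2->1
Position of 2 (1) > position of 1 (0). Must reorder: 2 must now come before 1.
Run Kahn's algorithm (break ties by smallest node id):
  initial in-degrees: [2, 1, 0, 2, 1, 1, 4, 1]
  ready (indeg=0): [2]
  pop 2: indeg[1]->0; indeg[4]->0; indeg[5]->0 | ready=[1, 4, 5] | order so far=[2]
  pop 1: indeg[0]->1; indeg[3]->1; indeg[7]->0 | ready=[4, 5, 7] | order so far=[2, 1]
  pop 4: no out-edges | ready=[5, 7] | order so far=[2, 1, 4]
  pop 5: indeg[0]->0; indeg[3]->0; indeg[6]->3 | ready=[0, 3, 7] | order so far=[2, 1, 4, 5]
  pop 0: indeg[6]->2 | ready=[3, 7] | order so far=[2, 1, 4, 5, 0]
  pop 3: indeg[6]->1 | ready=[7] | order so far=[2, 1, 4, 5, 0, 3]
  pop 7: indeg[6]->0 | ready=[6] | order so far=[2, 1, 4, 5, 0, 3, 7]
  pop 6: no out-edges | ready=[] | order so far=[2, 1, 4, 5, 0, 3, 7, 6]
  Result: [2, 1, 4, 5, 0, 3, 7, 6]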